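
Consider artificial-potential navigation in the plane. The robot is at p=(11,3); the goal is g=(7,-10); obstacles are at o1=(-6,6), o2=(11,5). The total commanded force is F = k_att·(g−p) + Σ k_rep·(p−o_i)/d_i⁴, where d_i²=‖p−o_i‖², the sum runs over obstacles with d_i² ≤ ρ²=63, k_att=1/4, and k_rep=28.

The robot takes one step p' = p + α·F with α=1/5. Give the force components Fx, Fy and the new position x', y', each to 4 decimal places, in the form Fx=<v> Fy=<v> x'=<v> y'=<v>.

F_att = 1/4·(g−p) = 1/4·(-4,-13) = (-1.0000,-3.2500)
o1: d²=298 > ρ²=63 → inactive
o2: d²=4 ≤ ρ²=63; F_rep = 28·(0,-2)/4² = (0.0000,-3.5000)
F = F_att + ΣF_rep = (-1.0000,-6.7500)
p' = p + 1/5·F = (10.8000,1.6500)

Fx=-1.0000 Fy=-6.7500 x'=10.8000 y'=1.6500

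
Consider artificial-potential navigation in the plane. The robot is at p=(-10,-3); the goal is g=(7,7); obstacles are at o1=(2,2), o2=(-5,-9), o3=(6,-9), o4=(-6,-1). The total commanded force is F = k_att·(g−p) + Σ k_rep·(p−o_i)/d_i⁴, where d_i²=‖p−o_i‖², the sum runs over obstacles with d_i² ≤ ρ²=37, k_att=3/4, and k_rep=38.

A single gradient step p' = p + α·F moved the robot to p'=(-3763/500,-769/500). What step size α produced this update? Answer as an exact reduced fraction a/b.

α = 1/5

F_att = 3/4·(g−p) = 3/4·(17,10) = (12.7500,7.5000)
o1: d²=169 > ρ²=37 → inactive
o2: d²=61 > ρ²=37 → inactive
o3: d²=292 > ρ²=37 → inactive
o4: d²=20 ≤ ρ²=37; F_rep = 38·(-4,-2)/20² = (-0.3800,-0.1900)
F = F_att + ΣF_rep = (12.3700,7.3100)
Δp = p'−p = (2.4740,1.4620); α = Δx/Fx = (1237/500) / (1237/100) = 1/5
check: Δy/Fy = (731/500) / (731/100) = 1/5 ✓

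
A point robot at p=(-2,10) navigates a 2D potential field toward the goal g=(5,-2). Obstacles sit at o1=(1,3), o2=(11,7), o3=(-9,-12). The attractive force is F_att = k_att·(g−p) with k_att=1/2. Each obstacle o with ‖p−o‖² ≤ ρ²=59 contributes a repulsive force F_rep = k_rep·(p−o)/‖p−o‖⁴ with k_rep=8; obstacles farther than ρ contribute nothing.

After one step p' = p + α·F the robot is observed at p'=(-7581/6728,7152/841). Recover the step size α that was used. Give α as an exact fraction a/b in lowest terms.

F_att = 1/2·(g−p) = 1/2·(7,-12) = (3.5000,-6.0000)
o1: d²=58 ≤ ρ²=59; F_rep = 8·(-3,7)/58² = (-0.0071,0.0166)
o2: d²=178 > ρ²=59 → inactive
o3: d²=533 > ρ²=59 → inactive
F = F_att + ΣF_rep = (3.4929,-5.9834)
Δp = p'−p = (0.8732,-1.4958); α = Δx/Fx = (5875/6728) / (5875/1682) = 1/4
check: Δy/Fy = (-1258/841) / (-5032/841) = 1/4 ✓

α = 1/4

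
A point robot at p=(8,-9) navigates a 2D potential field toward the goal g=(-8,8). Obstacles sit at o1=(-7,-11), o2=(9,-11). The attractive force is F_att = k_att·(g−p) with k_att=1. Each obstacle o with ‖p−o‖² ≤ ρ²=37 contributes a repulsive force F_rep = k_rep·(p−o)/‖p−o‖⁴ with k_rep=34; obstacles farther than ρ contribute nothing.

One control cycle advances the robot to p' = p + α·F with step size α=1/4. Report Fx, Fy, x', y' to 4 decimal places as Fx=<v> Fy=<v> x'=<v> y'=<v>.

Fx=-17.3600 Fy=19.7200 x'=3.6600 y'=-4.0700

F_att = 1·(g−p) = 1·(-16,17) = (-16.0000,17.0000)
o1: d²=229 > ρ²=37 → inactive
o2: d²=5 ≤ ρ²=37; F_rep = 34·(-1,2)/5² = (-1.3600,2.7200)
F = F_att + ΣF_rep = (-17.3600,19.7200)
p' = p + 1/4·F = (3.6600,-4.0700)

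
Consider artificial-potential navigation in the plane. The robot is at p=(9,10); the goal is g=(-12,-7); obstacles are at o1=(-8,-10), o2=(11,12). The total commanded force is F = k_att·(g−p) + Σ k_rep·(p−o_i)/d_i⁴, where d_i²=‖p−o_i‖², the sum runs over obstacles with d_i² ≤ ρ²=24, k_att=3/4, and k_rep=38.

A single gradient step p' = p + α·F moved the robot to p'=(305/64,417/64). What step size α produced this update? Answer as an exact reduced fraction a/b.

α = 1/4

F_att = 3/4·(g−p) = 3/4·(-21,-17) = (-15.7500,-12.7500)
o1: d²=689 > ρ²=24 → inactive
o2: d²=8 ≤ ρ²=24; F_rep = 38·(-2,-2)/8² = (-1.1875,-1.1875)
F = F_att + ΣF_rep = (-16.9375,-13.9375)
Δp = p'−p = (-4.2344,-3.4844); α = Δx/Fx = (-271/64) / (-271/16) = 1/4
check: Δy/Fy = (-223/64) / (-223/16) = 1/4 ✓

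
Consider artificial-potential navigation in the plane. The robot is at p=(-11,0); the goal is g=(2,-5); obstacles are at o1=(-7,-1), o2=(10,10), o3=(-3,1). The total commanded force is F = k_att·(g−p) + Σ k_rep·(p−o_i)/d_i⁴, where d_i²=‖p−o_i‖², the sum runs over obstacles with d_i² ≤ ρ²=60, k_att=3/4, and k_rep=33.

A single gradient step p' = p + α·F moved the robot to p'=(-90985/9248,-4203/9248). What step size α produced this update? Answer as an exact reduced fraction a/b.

α = 1/8

F_att = 3/4·(g−p) = 3/4·(13,-5) = (9.7500,-3.7500)
o1: d²=17 ≤ ρ²=60; F_rep = 33·(-4,1)/17² = (-0.4567,0.1142)
o2: d²=541 > ρ²=60 → inactive
o3: d²=65 > ρ²=60 → inactive
F = F_att + ΣF_rep = (9.2933,-3.6358)
Δp = p'−p = (1.1617,-0.4545); α = Δx/Fx = (10743/9248) / (10743/1156) = 1/8
check: Δy/Fy = (-4203/9248) / (-4203/1156) = 1/8 ✓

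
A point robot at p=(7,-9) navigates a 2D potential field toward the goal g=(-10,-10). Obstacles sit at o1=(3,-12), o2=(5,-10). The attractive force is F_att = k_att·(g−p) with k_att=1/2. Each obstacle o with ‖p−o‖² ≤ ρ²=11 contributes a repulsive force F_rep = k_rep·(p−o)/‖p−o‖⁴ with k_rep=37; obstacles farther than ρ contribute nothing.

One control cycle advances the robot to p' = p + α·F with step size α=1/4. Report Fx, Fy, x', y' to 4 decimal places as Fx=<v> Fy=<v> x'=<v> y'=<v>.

F_att = 1/2·(g−p) = 1/2·(-17,-1) = (-8.5000,-0.5000)
o1: d²=25 > ρ²=11 → inactive
o2: d²=5 ≤ ρ²=11; F_rep = 37·(2,1)/5² = (2.9600,1.4800)
F = F_att + ΣF_rep = (-5.5400,0.9800)
p' = p + 1/4·F = (5.6150,-8.7550)

Fx=-5.5400 Fy=0.9800 x'=5.6150 y'=-8.7550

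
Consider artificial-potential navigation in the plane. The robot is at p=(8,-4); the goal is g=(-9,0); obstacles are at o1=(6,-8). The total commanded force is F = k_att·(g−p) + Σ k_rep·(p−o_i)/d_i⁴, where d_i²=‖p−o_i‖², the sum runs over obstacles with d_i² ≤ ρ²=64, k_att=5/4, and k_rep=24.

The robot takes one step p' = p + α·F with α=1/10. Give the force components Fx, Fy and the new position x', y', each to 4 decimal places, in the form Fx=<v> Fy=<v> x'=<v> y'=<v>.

F_att = 5/4·(g−p) = 5/4·(-17,4) = (-21.2500,5.0000)
o1: d²=20 ≤ ρ²=64; F_rep = 24·(2,4)/20² = (0.1200,0.2400)
F = F_att + ΣF_rep = (-21.1300,5.2400)
p' = p + 1/10·F = (5.8870,-3.4760)

Fx=-21.1300 Fy=5.2400 x'=5.8870 y'=-3.4760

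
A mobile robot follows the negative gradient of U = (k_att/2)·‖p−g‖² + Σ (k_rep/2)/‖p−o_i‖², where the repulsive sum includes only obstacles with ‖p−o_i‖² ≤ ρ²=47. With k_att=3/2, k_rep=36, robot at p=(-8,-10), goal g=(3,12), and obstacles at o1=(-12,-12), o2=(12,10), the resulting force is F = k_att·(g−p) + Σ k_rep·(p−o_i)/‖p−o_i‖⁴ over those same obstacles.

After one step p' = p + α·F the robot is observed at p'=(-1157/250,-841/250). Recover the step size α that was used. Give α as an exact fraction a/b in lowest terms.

α = 1/5

F_att = 3/2·(g−p) = 3/2·(11,22) = (16.5000,33.0000)
o1: d²=20 ≤ ρ²=47; F_rep = 36·(4,2)/20² = (0.3600,0.1800)
o2: d²=800 > ρ²=47 → inactive
F = F_att + ΣF_rep = (16.8600,33.1800)
Δp = p'−p = (3.3720,6.6360); α = Δx/Fx = (843/250) / (843/50) = 1/5
check: Δy/Fy = (1659/250) / (1659/50) = 1/5 ✓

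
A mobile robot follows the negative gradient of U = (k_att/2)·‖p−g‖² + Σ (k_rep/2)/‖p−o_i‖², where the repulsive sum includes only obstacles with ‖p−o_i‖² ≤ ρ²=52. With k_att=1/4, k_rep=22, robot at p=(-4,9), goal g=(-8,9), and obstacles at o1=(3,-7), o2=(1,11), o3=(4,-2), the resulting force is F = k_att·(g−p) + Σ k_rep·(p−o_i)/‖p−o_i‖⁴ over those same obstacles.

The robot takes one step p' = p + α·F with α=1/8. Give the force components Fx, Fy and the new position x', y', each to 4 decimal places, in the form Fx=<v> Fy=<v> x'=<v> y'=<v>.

Fx=-1.1308 Fy=-0.0523 x'=-4.1413 y'=8.9935

F_att = 1/4·(g−p) = 1/4·(-4,0) = (-1.0000,0.0000)
o1: d²=305 > ρ²=52 → inactive
o2: d²=29 ≤ ρ²=52; F_rep = 22·(-5,-2)/29² = (-0.1308,-0.0523)
o3: d²=185 > ρ²=52 → inactive
F = F_att + ΣF_rep = (-1.1308,-0.0523)
p' = p + 1/8·F = (-4.1413,8.9935)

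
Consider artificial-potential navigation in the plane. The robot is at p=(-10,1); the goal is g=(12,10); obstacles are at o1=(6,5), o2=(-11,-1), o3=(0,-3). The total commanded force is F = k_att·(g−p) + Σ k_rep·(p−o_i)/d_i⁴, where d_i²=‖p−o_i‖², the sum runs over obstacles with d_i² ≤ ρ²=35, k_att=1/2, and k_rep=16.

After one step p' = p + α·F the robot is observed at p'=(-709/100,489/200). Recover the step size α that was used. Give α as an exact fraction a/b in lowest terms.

F_att = 1/2·(g−p) = 1/2·(22,9) = (11.0000,4.5000)
o1: d²=272 > ρ²=35 → inactive
o2: d²=5 ≤ ρ²=35; F_rep = 16·(1,2)/5² = (0.6400,1.2800)
o3: d²=116 > ρ²=35 → inactive
F = F_att + ΣF_rep = (11.6400,5.7800)
Δp = p'−p = (2.9100,1.4450); α = Δx/Fx = (291/100) / (291/25) = 1/4
check: Δy/Fy = (289/200) / (289/50) = 1/4 ✓

α = 1/4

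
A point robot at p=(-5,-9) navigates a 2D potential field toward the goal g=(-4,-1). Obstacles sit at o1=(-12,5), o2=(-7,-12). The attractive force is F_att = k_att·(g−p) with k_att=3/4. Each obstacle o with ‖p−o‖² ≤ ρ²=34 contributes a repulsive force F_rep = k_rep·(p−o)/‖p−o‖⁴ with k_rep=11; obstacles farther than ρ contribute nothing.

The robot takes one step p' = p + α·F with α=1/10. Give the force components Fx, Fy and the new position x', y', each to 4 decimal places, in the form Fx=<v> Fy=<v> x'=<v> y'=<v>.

Fx=0.8802 Fy=6.1953 x'=-4.9120 y'=-8.3805

F_att = 3/4·(g−p) = 3/4·(1,8) = (0.7500,6.0000)
o1: d²=245 > ρ²=34 → inactive
o2: d²=13 ≤ ρ²=34; F_rep = 11·(2,3)/13² = (0.1302,0.1953)
F = F_att + ΣF_rep = (0.8802,6.1953)
p' = p + 1/10·F = (-4.9120,-8.3805)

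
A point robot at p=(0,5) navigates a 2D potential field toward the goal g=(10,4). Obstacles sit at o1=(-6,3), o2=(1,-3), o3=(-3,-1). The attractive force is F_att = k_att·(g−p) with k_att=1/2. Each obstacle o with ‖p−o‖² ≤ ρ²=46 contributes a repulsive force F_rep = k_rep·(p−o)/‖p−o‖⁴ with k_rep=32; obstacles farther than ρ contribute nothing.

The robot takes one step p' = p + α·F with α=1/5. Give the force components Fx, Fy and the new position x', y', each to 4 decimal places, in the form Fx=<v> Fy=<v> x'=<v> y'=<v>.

Fx=5.1674 Fy=-0.3652 x'=1.0335 y'=4.9270

F_att = 1/2·(g−p) = 1/2·(10,-1) = (5.0000,-0.5000)
o1: d²=40 ≤ ρ²=46; F_rep = 32·(6,2)/40² = (0.1200,0.0400)
o2: d²=65 > ρ²=46 → inactive
o3: d²=45 ≤ ρ²=46; F_rep = 32·(3,6)/45² = (0.0474,0.0948)
F = F_att + ΣF_rep = (5.1674,-0.3652)
p' = p + 1/5·F = (1.0335,4.9270)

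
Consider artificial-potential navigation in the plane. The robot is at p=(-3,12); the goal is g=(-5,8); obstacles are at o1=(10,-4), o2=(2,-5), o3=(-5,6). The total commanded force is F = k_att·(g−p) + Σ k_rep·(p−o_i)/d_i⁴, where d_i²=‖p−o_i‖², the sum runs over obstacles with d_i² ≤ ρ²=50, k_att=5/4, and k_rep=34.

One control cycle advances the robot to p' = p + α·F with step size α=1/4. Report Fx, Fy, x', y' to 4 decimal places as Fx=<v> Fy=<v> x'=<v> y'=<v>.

Fx=-2.4575 Fy=-4.8725 x'=-3.6144 y'=10.7819

F_att = 5/4·(g−p) = 5/4·(-2,-4) = (-2.5000,-5.0000)
o1: d²=425 > ρ²=50 → inactive
o2: d²=314 > ρ²=50 → inactive
o3: d²=40 ≤ ρ²=50; F_rep = 34·(2,6)/40² = (0.0425,0.1275)
F = F_att + ΣF_rep = (-2.4575,-4.8725)
p' = p + 1/4·F = (-3.6144,10.7819)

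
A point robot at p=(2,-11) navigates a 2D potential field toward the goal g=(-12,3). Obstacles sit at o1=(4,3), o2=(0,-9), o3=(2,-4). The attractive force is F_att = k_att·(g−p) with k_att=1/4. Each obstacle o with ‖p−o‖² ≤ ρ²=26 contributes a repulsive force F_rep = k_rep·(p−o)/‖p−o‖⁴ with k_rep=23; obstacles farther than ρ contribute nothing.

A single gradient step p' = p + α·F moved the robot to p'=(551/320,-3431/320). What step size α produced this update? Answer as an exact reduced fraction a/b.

F_att = 1/4·(g−p) = 1/4·(-14,14) = (-3.5000,3.5000)
o1: d²=200 > ρ²=26 → inactive
o2: d²=8 ≤ ρ²=26; F_rep = 23·(2,-2)/8² = (0.7188,-0.7188)
o3: d²=49 > ρ²=26 → inactive
F = F_att + ΣF_rep = (-2.7812,2.7812)
Δp = p'−p = (-0.2781,0.2781); α = Δx/Fx = (-89/320) / (-89/32) = 1/10
check: Δy/Fy = (89/320) / (89/32) = 1/10 ✓

α = 1/10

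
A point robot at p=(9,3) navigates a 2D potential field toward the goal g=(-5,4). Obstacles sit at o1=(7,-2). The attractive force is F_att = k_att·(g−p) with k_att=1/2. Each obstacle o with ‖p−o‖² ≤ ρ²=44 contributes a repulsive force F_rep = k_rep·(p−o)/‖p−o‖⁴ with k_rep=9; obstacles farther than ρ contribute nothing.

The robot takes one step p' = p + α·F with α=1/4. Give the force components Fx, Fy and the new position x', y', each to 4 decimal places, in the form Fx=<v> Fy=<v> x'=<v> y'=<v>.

F_att = 1/2·(g−p) = 1/2·(-14,1) = (-7.0000,0.5000)
o1: d²=29 ≤ ρ²=44; F_rep = 9·(2,5)/29² = (0.0214,0.0535)
F = F_att + ΣF_rep = (-6.9786,0.5535)
p' = p + 1/4·F = (7.2554,3.1384)

Fx=-6.9786 Fy=0.5535 x'=7.2554 y'=3.1384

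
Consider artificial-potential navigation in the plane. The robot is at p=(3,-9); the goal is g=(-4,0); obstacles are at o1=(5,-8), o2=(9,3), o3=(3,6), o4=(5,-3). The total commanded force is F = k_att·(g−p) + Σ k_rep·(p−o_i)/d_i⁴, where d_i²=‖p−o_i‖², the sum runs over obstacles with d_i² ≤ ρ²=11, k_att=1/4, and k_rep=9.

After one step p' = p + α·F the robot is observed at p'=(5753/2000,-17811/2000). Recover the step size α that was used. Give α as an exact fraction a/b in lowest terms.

F_att = 1/4·(g−p) = 1/4·(-7,9) = (-1.7500,2.2500)
o1: d²=5 ≤ ρ²=11; F_rep = 9·(-2,-1)/5² = (-0.7200,-0.3600)
o2: d²=180 > ρ²=11 → inactive
o3: d²=225 > ρ²=11 → inactive
o4: d²=40 > ρ²=11 → inactive
F = F_att + ΣF_rep = (-2.4700,1.8900)
Δp = p'−p = (-0.1235,0.0945); α = Δx/Fx = (-247/2000) / (-247/100) = 1/20
check: Δy/Fy = (189/2000) / (189/100) = 1/20 ✓

α = 1/20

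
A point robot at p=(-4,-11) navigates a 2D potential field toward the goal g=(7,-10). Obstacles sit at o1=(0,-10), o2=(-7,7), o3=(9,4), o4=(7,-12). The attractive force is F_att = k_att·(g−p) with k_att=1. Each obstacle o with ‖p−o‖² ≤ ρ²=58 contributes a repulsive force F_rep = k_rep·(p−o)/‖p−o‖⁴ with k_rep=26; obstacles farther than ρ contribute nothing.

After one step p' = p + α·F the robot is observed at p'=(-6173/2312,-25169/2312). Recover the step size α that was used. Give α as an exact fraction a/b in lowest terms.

F_att = 1·(g−p) = 1·(11,1) = (11.0000,1.0000)
o1: d²=17 ≤ ρ²=58; F_rep = 26·(-4,-1)/17² = (-0.3599,-0.0900)
o2: d²=333 > ρ²=58 → inactive
o3: d²=394 > ρ²=58 → inactive
o4: d²=122 > ρ²=58 → inactive
F = F_att + ΣF_rep = (10.6401,0.9100)
Δp = p'−p = (1.3300,0.1138); α = Δx/Fx = (3075/2312) / (3075/289) = 1/8
check: Δy/Fy = (263/2312) / (263/289) = 1/8 ✓

α = 1/8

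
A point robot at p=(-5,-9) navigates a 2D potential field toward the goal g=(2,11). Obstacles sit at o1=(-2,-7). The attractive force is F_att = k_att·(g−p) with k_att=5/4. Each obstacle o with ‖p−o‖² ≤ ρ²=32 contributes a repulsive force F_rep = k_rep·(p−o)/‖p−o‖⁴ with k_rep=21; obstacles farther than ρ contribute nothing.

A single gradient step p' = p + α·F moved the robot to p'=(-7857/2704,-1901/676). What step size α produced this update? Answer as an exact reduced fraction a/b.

F_att = 5/4·(g−p) = 5/4·(7,20) = (8.7500,25.0000)
o1: d²=13 ≤ ρ²=32; F_rep = 21·(-3,-2)/13² = (-0.3728,-0.2485)
F = F_att + ΣF_rep = (8.3772,24.7515)
Δp = p'−p = (2.0943,6.1879); α = Δx/Fx = (5663/2704) / (5663/676) = 1/4
check: Δy/Fy = (4183/676) / (4183/169) = 1/4 ✓

α = 1/4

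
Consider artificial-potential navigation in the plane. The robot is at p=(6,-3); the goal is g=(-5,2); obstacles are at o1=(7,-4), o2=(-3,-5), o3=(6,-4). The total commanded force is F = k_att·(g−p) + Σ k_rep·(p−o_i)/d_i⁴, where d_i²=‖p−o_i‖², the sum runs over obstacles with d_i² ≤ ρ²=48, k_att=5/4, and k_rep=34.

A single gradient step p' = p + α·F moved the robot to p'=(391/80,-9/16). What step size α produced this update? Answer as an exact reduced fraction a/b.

α = 1/20

F_att = 5/4·(g−p) = 5/4·(-11,5) = (-13.7500,6.2500)
o1: d²=2 ≤ ρ²=48; F_rep = 34·(-1,1)/2² = (-8.5000,8.5000)
o2: d²=85 > ρ²=48 → inactive
o3: d²=1 ≤ ρ²=48; F_rep = 34·(0,1)/1² = (0.0000,34.0000)
F = F_att + ΣF_rep = (-22.2500,48.7500)
Δp = p'−p = (-1.1125,2.4375); α = Δx/Fx = (-89/80) / (-89/4) = 1/20
check: Δy/Fy = (39/16) / (195/4) = 1/20 ✓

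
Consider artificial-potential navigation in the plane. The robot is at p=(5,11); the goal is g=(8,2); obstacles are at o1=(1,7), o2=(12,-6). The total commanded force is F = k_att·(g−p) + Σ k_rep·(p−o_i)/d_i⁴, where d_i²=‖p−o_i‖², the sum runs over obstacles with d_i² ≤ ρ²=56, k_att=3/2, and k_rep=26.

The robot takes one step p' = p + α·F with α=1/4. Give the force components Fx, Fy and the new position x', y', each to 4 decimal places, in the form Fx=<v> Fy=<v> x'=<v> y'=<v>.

Fx=4.6016 Fy=-13.3984 x'=6.1504 y'=7.6504

F_att = 3/2·(g−p) = 3/2·(3,-9) = (4.5000,-13.5000)
o1: d²=32 ≤ ρ²=56; F_rep = 26·(4,4)/32² = (0.1016,0.1016)
o2: d²=338 > ρ²=56 → inactive
F = F_att + ΣF_rep = (4.6016,-13.3984)
p' = p + 1/4·F = (6.1504,7.6504)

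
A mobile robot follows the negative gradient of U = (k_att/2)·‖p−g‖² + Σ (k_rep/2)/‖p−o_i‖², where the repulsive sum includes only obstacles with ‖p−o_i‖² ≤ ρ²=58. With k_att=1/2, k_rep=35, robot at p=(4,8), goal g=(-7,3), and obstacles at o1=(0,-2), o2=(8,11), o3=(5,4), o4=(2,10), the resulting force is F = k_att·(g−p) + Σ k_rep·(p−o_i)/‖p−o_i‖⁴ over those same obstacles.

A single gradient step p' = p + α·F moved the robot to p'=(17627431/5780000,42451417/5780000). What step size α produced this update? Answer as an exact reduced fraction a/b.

α = 1/5

F_att = 1/2·(g−p) = 1/2·(-11,-5) = (-5.5000,-2.5000)
o1: d²=116 > ρ²=58 → inactive
o2: d²=25 ≤ ρ²=58; F_rep = 35·(-4,-3)/25² = (-0.2240,-0.1680)
o3: d²=17 ≤ ρ²=58; F_rep = 35·(-1,4)/17² = (-0.1211,0.4844)
o4: d²=8 ≤ ρ²=58; F_rep = 35·(2,-2)/8² = (1.0938,-1.0938)
F = F_att + ΣF_rep = (-4.7514,-3.2773)
Δp = p'−p = (-0.9503,-0.6555); α = Δx/Fx = (-5492569/5780000) / (-5492569/1156000) = 1/5
check: Δy/Fy = (-3788583/5780000) / (-3788583/1156000) = 1/5 ✓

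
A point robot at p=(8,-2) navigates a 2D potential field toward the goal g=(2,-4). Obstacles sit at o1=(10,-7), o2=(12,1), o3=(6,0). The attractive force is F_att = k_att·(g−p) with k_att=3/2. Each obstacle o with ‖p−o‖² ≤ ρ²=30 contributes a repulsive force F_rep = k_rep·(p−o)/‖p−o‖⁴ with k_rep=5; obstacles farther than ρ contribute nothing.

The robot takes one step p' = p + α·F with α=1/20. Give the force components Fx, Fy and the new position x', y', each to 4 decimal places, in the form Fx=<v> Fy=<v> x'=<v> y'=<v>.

F_att = 3/2·(g−p) = 3/2·(-6,-2) = (-9.0000,-3.0000)
o1: d²=29 ≤ ρ²=30; F_rep = 5·(-2,5)/29² = (-0.0119,0.0297)
o2: d²=25 ≤ ρ²=30; F_rep = 5·(-4,-3)/25² = (-0.0320,-0.0240)
o3: d²=8 ≤ ρ²=30; F_rep = 5·(2,-2)/8² = (0.1562,-0.1562)
F = F_att + ΣF_rep = (-8.8876,-3.1505)
p' = p + 1/20·F = (7.5556,-2.1575)

Fx=-8.8876 Fy=-3.1505 x'=7.5556 y'=-2.1575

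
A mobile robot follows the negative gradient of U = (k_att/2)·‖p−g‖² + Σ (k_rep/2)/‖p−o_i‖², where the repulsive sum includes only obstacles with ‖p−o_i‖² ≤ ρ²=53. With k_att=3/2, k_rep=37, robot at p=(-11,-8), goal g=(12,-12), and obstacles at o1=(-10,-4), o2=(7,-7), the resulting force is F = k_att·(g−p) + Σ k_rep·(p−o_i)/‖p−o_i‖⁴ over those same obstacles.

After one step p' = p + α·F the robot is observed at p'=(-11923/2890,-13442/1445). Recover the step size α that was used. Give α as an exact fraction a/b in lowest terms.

F_att = 3/2·(g−p) = 3/2·(23,-4) = (34.5000,-6.0000)
o1: d²=17 ≤ ρ²=53; F_rep = 37·(-1,-4)/17² = (-0.1280,-0.5121)
o2: d²=325 > ρ²=53 → inactive
F = F_att + ΣF_rep = (34.3720,-6.5121)
Δp = p'−p = (6.8744,-1.3024); α = Δx/Fx = (19867/2890) / (19867/578) = 1/5
check: Δy/Fy = (-1882/1445) / (-1882/289) = 1/5 ✓

α = 1/5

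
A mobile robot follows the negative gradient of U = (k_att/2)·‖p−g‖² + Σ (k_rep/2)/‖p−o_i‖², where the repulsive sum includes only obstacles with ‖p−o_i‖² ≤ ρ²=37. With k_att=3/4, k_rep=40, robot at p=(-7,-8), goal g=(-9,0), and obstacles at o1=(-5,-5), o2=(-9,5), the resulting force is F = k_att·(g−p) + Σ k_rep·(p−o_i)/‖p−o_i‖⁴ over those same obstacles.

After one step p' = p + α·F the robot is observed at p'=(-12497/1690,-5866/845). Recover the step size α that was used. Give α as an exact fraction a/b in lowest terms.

F_att = 3/4·(g−p) = 3/4·(-2,8) = (-1.5000,6.0000)
o1: d²=13 ≤ ρ²=37; F_rep = 40·(-2,-3)/13² = (-0.4734,-0.7101)
o2: d²=173 > ρ²=37 → inactive
F = F_att + ΣF_rep = (-1.9734,5.2899)
Δp = p'−p = (-0.3947,1.0580); α = Δx/Fx = (-667/1690) / (-667/338) = 1/5
check: Δy/Fy = (894/845) / (894/169) = 1/5 ✓

α = 1/5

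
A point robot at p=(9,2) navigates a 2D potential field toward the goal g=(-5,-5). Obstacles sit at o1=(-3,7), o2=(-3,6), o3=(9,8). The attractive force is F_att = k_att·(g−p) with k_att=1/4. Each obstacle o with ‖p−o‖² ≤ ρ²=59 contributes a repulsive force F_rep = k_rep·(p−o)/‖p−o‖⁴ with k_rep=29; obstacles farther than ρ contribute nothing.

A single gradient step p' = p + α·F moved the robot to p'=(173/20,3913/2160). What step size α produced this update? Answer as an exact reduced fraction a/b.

α = 1/10

F_att = 1/4·(g−p) = 1/4·(-14,-7) = (-3.5000,-1.7500)
o1: d²=169 > ρ²=59 → inactive
o2: d²=160 > ρ²=59 → inactive
o3: d²=36 ≤ ρ²=59; F_rep = 29·(0,-6)/36² = (0.0000,-0.1343)
F = F_att + ΣF_rep = (-3.5000,-1.8843)
Δp = p'−p = (-0.3500,-0.1884); α = Δx/Fx = (-7/20) / (-7/2) = 1/10
check: Δy/Fy = (-407/2160) / (-407/216) = 1/10 ✓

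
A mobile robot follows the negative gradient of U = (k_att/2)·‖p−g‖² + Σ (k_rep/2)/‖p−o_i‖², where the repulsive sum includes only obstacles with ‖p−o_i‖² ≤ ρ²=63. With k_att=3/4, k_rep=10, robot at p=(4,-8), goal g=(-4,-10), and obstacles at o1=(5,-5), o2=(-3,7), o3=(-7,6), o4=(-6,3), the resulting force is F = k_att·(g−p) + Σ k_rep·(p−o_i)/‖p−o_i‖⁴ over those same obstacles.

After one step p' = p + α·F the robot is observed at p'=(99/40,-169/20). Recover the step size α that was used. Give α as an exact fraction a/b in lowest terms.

α = 1/4

F_att = 3/4·(g−p) = 3/4·(-8,-2) = (-6.0000,-1.5000)
o1: d²=10 ≤ ρ²=63; F_rep = 10·(-1,-3)/10² = (-0.1000,-0.3000)
o2: d²=274 > ρ²=63 → inactive
o3: d²=317 > ρ²=63 → inactive
o4: d²=221 > ρ²=63 → inactive
F = F_att + ΣF_rep = (-6.1000,-1.8000)
Δp = p'−p = (-1.5250,-0.4500); α = Δx/Fx = (-61/40) / (-61/10) = 1/4
check: Δy/Fy = (-9/20) / (-9/5) = 1/4 ✓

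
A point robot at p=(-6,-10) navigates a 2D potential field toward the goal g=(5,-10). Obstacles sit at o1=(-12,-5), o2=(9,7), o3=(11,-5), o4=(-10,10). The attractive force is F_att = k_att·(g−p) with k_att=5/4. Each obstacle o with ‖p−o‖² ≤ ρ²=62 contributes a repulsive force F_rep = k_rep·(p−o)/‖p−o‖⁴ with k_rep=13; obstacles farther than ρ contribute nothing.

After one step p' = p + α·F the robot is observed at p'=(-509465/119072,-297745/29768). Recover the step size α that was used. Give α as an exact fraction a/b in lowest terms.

F_att = 5/4·(g−p) = 5/4·(11,0) = (13.7500,0.0000)
o1: d²=61 ≤ ρ²=62; F_rep = 13·(6,-5)/61² = (0.0210,-0.0175)
o2: d²=514 > ρ²=62 → inactive
o3: d²=314 > ρ²=62 → inactive
o4: d²=416 > ρ²=62 → inactive
F = F_att + ΣF_rep = (13.7710,-0.0175)
Δp = p'−p = (1.7214,-0.0022); α = Δx/Fx = (204967/119072) / (204967/14884) = 1/8
check: Δy/Fy = (-65/29768) / (-65/3721) = 1/8 ✓

α = 1/8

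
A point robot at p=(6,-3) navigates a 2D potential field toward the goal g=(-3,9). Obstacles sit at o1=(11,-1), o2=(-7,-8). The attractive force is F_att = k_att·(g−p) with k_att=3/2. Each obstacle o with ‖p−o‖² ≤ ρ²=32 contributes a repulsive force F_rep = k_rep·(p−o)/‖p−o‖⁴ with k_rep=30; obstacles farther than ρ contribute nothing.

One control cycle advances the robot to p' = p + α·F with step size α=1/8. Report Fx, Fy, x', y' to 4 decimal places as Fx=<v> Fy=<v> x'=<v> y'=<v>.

F_att = 3/2·(g−p) = 3/2·(-9,12) = (-13.5000,18.0000)
o1: d²=29 ≤ ρ²=32; F_rep = 30·(-5,-2)/29² = (-0.1784,-0.0713)
o2: d²=194 > ρ²=32 → inactive
F = F_att + ΣF_rep = (-13.6784,17.9287)
p' = p + 1/8·F = (4.2902,-0.7589)

Fx=-13.6784 Fy=17.9287 x'=4.2902 y'=-0.7589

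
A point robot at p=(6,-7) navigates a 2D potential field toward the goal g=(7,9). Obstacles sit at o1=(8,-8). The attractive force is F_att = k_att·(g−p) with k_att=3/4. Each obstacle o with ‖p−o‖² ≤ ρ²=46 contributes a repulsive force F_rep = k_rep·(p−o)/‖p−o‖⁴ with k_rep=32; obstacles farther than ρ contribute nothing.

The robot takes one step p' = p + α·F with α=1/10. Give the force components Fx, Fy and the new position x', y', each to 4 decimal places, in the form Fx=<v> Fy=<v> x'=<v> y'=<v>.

F_att = 3/4·(g−p) = 3/4·(1,16) = (0.7500,12.0000)
o1: d²=5 ≤ ρ²=46; F_rep = 32·(-2,1)/5² = (-2.5600,1.2800)
F = F_att + ΣF_rep = (-1.8100,13.2800)
p' = p + 1/10·F = (5.8190,-5.6720)

Fx=-1.8100 Fy=13.2800 x'=5.8190 y'=-5.6720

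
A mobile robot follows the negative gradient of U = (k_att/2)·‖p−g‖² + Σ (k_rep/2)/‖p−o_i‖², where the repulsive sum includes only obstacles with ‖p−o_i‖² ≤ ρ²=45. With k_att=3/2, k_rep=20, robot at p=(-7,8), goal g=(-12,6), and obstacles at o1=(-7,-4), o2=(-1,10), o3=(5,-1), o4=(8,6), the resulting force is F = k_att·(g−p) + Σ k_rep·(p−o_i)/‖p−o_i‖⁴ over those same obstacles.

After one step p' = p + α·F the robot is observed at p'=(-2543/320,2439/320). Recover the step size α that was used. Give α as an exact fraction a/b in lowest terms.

α = 1/8

F_att = 3/2·(g−p) = 3/2·(-5,-2) = (-7.5000,-3.0000)
o1: d²=144 > ρ²=45 → inactive
o2: d²=40 ≤ ρ²=45; F_rep = 20·(-6,-2)/40² = (-0.0750,-0.0250)
o3: d²=225 > ρ²=45 → inactive
o4: d²=229 > ρ²=45 → inactive
F = F_att + ΣF_rep = (-7.5750,-3.0250)
Δp = p'−p = (-0.9469,-0.3781); α = Δx/Fx = (-303/320) / (-303/40) = 1/8
check: Δy/Fy = (-121/320) / (-121/40) = 1/8 ✓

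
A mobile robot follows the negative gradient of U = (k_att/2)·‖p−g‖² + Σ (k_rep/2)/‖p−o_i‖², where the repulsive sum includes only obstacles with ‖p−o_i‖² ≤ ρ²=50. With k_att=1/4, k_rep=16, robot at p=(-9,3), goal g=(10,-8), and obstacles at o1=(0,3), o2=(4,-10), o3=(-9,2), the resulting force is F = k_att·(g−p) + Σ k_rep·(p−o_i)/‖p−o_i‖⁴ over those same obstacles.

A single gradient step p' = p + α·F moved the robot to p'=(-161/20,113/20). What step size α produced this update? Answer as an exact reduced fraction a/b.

F_att = 1/4·(g−p) = 1/4·(19,-11) = (4.7500,-2.7500)
o1: d²=81 > ρ²=50 → inactive
o2: d²=338 > ρ²=50 → inactive
o3: d²=1 ≤ ρ²=50; F_rep = 16·(0,1)/1² = (0.0000,16.0000)
F = F_att + ΣF_rep = (4.7500,13.2500)
Δp = p'−p = (0.9500,2.6500); α = Δx/Fx = (19/20) / (19/4) = 1/5
check: Δy/Fy = (53/20) / (53/4) = 1/5 ✓

α = 1/5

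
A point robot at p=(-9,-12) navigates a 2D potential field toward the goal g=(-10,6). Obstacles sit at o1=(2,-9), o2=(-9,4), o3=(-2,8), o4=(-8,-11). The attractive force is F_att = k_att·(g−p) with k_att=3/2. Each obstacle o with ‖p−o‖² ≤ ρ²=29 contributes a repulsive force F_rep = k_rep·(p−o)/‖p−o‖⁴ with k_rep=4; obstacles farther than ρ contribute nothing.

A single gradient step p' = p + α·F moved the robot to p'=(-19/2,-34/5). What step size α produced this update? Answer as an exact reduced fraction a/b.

α = 1/5

F_att = 3/2·(g−p) = 3/2·(-1,18) = (-1.5000,27.0000)
o1: d²=130 > ρ²=29 → inactive
o2: d²=256 > ρ²=29 → inactive
o3: d²=449 > ρ²=29 → inactive
o4: d²=2 ≤ ρ²=29; F_rep = 4·(-1,-1)/2² = (-1.0000,-1.0000)
F = F_att + ΣF_rep = (-2.5000,26.0000)
Δp = p'−p = (-0.5000,5.2000); α = Δx/Fx = (-1/2) / (-5/2) = 1/5
check: Δy/Fy = (26/5) / (26) = 1/5 ✓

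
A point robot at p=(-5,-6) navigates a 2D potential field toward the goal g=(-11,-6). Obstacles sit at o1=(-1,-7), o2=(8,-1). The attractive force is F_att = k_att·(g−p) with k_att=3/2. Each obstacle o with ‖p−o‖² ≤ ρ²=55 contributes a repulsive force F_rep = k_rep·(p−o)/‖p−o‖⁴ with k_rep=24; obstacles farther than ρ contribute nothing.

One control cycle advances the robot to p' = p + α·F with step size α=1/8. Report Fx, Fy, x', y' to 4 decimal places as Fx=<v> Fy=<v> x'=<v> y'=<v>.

F_att = 3/2·(g−p) = 3/2·(-6,0) = (-9.0000,0.0000)
o1: d²=17 ≤ ρ²=55; F_rep = 24·(-4,1)/17² = (-0.3322,0.0830)
o2: d²=194 > ρ²=55 → inactive
F = F_att + ΣF_rep = (-9.3322,0.0830)
p' = p + 1/8·F = (-6.1665,-5.9896)

Fx=-9.3322 Fy=0.0830 x'=-6.1665 y'=-5.9896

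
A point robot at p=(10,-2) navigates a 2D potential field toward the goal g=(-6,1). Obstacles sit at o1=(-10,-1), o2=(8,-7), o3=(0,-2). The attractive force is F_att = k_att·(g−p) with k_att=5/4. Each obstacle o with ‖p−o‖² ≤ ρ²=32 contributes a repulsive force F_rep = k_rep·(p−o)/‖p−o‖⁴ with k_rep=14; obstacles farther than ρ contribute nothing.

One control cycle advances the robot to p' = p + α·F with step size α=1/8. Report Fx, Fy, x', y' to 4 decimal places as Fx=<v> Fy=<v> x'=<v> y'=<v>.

Fx=-19.9667 Fy=3.8332 x'=7.5042 y'=-1.5208

F_att = 5/4·(g−p) = 5/4·(-16,3) = (-20.0000,3.7500)
o1: d²=401 > ρ²=32 → inactive
o2: d²=29 ≤ ρ²=32; F_rep = 14·(2,5)/29² = (0.0333,0.0832)
o3: d²=100 > ρ²=32 → inactive
F = F_att + ΣF_rep = (-19.9667,3.8332)
p' = p + 1/8·F = (7.5042,-1.5208)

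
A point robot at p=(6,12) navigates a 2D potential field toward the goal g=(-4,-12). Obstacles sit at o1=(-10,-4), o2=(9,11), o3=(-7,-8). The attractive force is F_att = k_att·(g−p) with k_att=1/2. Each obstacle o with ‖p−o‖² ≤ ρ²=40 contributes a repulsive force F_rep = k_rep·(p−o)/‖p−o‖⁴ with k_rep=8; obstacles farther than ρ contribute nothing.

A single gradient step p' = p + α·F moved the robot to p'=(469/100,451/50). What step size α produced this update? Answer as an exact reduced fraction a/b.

F_att = 1/2·(g−p) = 1/2·(-10,-24) = (-5.0000,-12.0000)
o1: d²=512 > ρ²=40 → inactive
o2: d²=10 ≤ ρ²=40; F_rep = 8·(-3,1)/10² = (-0.2400,0.0800)
o3: d²=569 > ρ²=40 → inactive
F = F_att + ΣF_rep = (-5.2400,-11.9200)
Δp = p'−p = (-1.3100,-2.9800); α = Δx/Fx = (-131/100) / (-131/25) = 1/4
check: Δy/Fy = (-149/50) / (-298/25) = 1/4 ✓

α = 1/4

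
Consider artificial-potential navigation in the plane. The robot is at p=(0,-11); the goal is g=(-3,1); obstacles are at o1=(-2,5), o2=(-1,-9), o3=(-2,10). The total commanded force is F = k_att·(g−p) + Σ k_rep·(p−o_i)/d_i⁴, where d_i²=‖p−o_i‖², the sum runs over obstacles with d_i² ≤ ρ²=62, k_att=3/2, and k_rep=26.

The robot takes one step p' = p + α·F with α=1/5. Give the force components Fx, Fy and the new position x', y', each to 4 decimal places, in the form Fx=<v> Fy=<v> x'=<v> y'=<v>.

Fx=-3.4600 Fy=15.9200 x'=-0.6920 y'=-7.8160

F_att = 3/2·(g−p) = 3/2·(-3,12) = (-4.5000,18.0000)
o1: d²=260 > ρ²=62 → inactive
o2: d²=5 ≤ ρ²=62; F_rep = 26·(1,-2)/5² = (1.0400,-2.0800)
o3: d²=445 > ρ²=62 → inactive
F = F_att + ΣF_rep = (-3.4600,15.9200)
p' = p + 1/5·F = (-0.6920,-7.8160)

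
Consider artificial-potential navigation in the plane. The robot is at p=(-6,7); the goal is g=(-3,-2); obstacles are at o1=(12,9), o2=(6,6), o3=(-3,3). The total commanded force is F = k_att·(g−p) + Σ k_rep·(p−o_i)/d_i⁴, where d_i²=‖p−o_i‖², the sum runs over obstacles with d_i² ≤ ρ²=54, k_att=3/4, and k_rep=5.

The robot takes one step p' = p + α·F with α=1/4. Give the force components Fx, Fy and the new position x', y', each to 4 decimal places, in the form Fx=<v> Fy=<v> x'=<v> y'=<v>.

Fx=2.2260 Fy=-6.7180 x'=-5.4435 y'=5.3205

F_att = 3/4·(g−p) = 3/4·(3,-9) = (2.2500,-6.7500)
o1: d²=328 > ρ²=54 → inactive
o2: d²=145 > ρ²=54 → inactive
o3: d²=25 ≤ ρ²=54; F_rep = 5·(-3,4)/25² = (-0.0240,0.0320)
F = F_att + ΣF_rep = (2.2260,-6.7180)
p' = p + 1/4·F = (-5.4435,5.3205)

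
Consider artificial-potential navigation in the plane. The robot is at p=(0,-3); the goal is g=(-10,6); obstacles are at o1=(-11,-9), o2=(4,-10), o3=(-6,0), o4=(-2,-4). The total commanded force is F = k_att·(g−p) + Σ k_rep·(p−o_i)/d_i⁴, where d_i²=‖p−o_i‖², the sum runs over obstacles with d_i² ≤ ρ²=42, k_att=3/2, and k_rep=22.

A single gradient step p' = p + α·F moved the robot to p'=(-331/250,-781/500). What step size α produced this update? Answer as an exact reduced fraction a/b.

F_att = 3/2·(g−p) = 3/2·(-10,9) = (-15.0000,13.5000)
o1: d²=157 > ρ²=42 → inactive
o2: d²=65 > ρ²=42 → inactive
o3: d²=45 > ρ²=42 → inactive
o4: d²=5 ≤ ρ²=42; F_rep = 22·(2,1)/5² = (1.7600,0.8800)
F = F_att + ΣF_rep = (-13.2400,14.3800)
Δp = p'−p = (-1.3240,1.4380); α = Δx/Fx = (-331/250) / (-331/25) = 1/10
check: Δy/Fy = (719/500) / (719/50) = 1/10 ✓

α = 1/10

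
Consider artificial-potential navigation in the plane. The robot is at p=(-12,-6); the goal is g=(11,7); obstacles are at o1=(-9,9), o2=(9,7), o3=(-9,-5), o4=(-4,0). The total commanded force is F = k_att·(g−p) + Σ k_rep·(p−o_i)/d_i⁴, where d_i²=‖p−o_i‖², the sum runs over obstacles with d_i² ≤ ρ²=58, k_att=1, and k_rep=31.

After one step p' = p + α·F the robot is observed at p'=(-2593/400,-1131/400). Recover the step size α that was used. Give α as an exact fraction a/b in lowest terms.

F_att = 1·(g−p) = 1·(23,13) = (23.0000,13.0000)
o1: d²=234 > ρ²=58 → inactive
o2: d²=610 > ρ²=58 → inactive
o3: d²=10 ≤ ρ²=58; F_rep = 31·(-3,-1)/10² = (-0.9300,-0.3100)
o4: d²=100 > ρ²=58 → inactive
F = F_att + ΣF_rep = (22.0700,12.6900)
Δp = p'−p = (5.5175,3.1725); α = Δx/Fx = (2207/400) / (2207/100) = 1/4
check: Δy/Fy = (1269/400) / (1269/100) = 1/4 ✓

α = 1/4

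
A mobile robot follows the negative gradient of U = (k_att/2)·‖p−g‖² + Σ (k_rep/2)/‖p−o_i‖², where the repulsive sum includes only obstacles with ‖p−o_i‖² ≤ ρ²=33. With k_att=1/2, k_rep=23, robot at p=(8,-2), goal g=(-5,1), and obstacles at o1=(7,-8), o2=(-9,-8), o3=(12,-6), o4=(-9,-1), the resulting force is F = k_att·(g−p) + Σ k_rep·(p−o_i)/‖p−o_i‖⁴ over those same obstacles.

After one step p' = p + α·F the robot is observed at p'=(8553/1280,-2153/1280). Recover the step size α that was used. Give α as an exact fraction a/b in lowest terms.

F_att = 1/2·(g−p) = 1/2·(-13,3) = (-6.5000,1.5000)
o1: d²=37 > ρ²=33 → inactive
o2: d²=325 > ρ²=33 → inactive
o3: d²=32 ≤ ρ²=33; F_rep = 23·(-4,4)/32² = (-0.0898,0.0898)
o4: d²=290 > ρ²=33 → inactive
F = F_att + ΣF_rep = (-6.5898,1.5898)
Δp = p'−p = (-1.3180,0.3180); α = Δx/Fx = (-1687/1280) / (-1687/256) = 1/5
check: Δy/Fy = (407/1280) / (407/256) = 1/5 ✓

α = 1/5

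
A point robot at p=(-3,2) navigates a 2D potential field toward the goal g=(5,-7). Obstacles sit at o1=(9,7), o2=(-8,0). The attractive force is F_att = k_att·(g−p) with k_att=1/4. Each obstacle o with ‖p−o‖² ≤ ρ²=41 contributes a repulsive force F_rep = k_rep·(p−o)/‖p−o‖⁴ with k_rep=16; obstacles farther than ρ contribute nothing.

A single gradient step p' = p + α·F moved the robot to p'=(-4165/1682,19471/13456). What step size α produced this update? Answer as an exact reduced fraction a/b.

F_att = 1/4·(g−p) = 1/4·(8,-9) = (2.0000,-2.2500)
o1: d²=169 > ρ²=41 → inactive
o2: d²=29 ≤ ρ²=41; F_rep = 16·(5,2)/29² = (0.0951,0.0380)
F = F_att + ΣF_rep = (2.0951,-2.2120)
Δp = p'−p = (0.5238,-0.5530); α = Δx/Fx = (881/1682) / (1762/841) = 1/4
check: Δy/Fy = (-7441/13456) / (-7441/3364) = 1/4 ✓

α = 1/4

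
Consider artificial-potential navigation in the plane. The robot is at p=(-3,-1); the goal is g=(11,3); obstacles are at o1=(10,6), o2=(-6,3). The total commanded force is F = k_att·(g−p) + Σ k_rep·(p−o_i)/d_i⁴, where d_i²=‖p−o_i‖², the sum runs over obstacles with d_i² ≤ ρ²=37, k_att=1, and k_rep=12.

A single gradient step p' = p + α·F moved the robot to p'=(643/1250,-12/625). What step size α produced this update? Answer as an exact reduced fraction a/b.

F_att = 1·(g−p) = 1·(14,4) = (14.0000,4.0000)
o1: d²=218 > ρ²=37 → inactive
o2: d²=25 ≤ ρ²=37; F_rep = 12·(3,-4)/25² = (0.0576,-0.0768)
F = F_att + ΣF_rep = (14.0576,3.9232)
Δp = p'−p = (3.5144,0.9808); α = Δx/Fx = (4393/1250) / (8786/625) = 1/4
check: Δy/Fy = (613/625) / (2452/625) = 1/4 ✓

α = 1/4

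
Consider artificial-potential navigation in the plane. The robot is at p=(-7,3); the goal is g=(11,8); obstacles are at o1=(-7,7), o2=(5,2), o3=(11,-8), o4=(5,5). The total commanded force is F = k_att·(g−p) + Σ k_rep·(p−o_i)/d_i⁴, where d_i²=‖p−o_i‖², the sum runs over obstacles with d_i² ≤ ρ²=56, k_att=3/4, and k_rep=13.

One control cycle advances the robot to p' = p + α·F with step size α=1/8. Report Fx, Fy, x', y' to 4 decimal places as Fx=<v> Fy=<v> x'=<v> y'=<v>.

F_att = 3/4·(g−p) = 3/4·(18,5) = (13.5000,3.7500)
o1: d²=16 ≤ ρ²=56; F_rep = 13·(0,-4)/16² = (0.0000,-0.2031)
o2: d²=145 > ρ²=56 → inactive
o3: d²=445 > ρ²=56 → inactive
o4: d²=148 > ρ²=56 → inactive
F = F_att + ΣF_rep = (13.5000,3.5469)
p' = p + 1/8·F = (-5.3125,3.4434)

Fx=13.5000 Fy=3.5469 x'=-5.3125 y'=3.4434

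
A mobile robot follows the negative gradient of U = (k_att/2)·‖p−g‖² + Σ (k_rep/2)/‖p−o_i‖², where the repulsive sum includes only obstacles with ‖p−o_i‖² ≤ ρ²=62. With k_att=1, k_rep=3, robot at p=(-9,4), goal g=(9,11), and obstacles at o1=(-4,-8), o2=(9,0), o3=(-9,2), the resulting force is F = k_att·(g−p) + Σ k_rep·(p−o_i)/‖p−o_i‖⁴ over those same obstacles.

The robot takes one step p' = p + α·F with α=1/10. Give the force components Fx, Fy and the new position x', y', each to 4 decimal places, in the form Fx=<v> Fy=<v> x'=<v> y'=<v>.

Fx=18.0000 Fy=7.3750 x'=-7.2000 y'=4.7375

F_att = 1·(g−p) = 1·(18,7) = (18.0000,7.0000)
o1: d²=169 > ρ²=62 → inactive
o2: d²=340 > ρ²=62 → inactive
o3: d²=4 ≤ ρ²=62; F_rep = 3·(0,2)/4² = (0.0000,0.3750)
F = F_att + ΣF_rep = (18.0000,7.3750)
p' = p + 1/10·F = (-7.2000,4.7375)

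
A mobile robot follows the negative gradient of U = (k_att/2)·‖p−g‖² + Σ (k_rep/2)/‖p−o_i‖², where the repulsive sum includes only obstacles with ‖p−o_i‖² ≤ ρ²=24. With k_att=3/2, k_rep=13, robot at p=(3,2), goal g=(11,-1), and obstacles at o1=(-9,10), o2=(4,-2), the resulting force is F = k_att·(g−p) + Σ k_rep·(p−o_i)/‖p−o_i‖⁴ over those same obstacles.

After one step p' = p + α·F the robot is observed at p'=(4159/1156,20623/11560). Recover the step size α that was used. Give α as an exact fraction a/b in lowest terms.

F_att = 3/2·(g−p) = 3/2·(8,-3) = (12.0000,-4.5000)
o1: d²=208 > ρ²=24 → inactive
o2: d²=17 ≤ ρ²=24; F_rep = 13·(-1,4)/17² = (-0.0450,0.1799)
F = F_att + ΣF_rep = (11.9550,-4.3201)
Δp = p'−p = (0.5978,-0.2160); α = Δx/Fx = (691/1156) / (3455/289) = 1/20
check: Δy/Fy = (-2497/11560) / (-2497/578) = 1/20 ✓

α = 1/20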